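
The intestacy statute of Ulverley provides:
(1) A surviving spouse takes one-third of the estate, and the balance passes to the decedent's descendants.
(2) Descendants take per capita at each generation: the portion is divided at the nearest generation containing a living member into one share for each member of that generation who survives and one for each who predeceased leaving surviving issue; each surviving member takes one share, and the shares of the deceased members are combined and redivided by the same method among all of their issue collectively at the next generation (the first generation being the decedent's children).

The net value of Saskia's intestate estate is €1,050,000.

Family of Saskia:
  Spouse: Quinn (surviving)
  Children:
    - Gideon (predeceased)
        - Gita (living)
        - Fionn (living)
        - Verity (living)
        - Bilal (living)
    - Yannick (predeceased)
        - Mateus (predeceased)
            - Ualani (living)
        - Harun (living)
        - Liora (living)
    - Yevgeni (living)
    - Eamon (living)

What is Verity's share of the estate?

Quinn takes one-third of €1,050,000 = €350,000. The remaining €700,000 passes to the descendants.
The descendants' portion (€700,000) is divided at the children's generation into 4 shares of €175,000. Yevgeni and Eamon each take €175,000. The 2 shares of the deceased (Gideon and Yannick) are combined into a pool of €350,000.
That pool (€350,000) is divided at the grandchildren's generation into 7 shares of €50,000. Gita, Fionn, Verity, Bilal, Harun, and Liora each take €50,000. The remaining share for the deceased Mateus (€50,000) is carried to the next generation.
That pool (€50,000) passes entirely to Ualani, the sole taker at the great-grandchildren's generation.

Verity receives €50,000.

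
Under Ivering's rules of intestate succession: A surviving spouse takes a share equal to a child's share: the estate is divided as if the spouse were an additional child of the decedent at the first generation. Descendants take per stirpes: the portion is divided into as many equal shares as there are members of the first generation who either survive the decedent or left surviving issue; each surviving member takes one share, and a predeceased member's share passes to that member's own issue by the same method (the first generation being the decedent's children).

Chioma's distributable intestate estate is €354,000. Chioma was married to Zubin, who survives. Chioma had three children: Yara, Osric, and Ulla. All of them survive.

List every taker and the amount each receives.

Zubin: €88,500; Yara: €88,500; Osric: €88,500; Ulla: €88,500

The spouse counts as an additional share at the children's level, so there are 4 primary shares of €88,500. Zubin takes one such share (€88,500).
The children's combined portion (€265,500) is divided into 3 shares of €88,500: Yara, Osric, and Ulla each take €88,500.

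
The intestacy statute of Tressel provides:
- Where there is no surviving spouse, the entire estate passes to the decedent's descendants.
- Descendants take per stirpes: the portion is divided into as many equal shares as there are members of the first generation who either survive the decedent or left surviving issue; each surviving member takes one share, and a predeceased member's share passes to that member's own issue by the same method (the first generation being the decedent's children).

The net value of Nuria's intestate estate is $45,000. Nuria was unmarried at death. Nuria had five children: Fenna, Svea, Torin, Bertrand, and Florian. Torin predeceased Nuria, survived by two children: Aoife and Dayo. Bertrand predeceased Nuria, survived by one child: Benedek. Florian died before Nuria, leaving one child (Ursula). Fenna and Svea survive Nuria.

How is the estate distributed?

Fenna: $9,000; Svea: $9,000; Aoife: $4,500; Dayo: $4,500; Benedek: $9,000; Ursula: $9,000

The entire $45,000 passes to the descendants.
That amount ($45,000) is divided into 5 shares of $9,000: Fenna and Svea each take $9,000; Torin's $9,000 share passes to Torin's issue; Bertrand's $9,000 share passes to Bertrand's issue; Florian's $9,000 share passes to Florian's issue.
Torin's share ($9,000) is divided into 2 shares of $4,500: Aoife and Dayo each take $4,500.
Bertrand's share ($9,000) passes entirely to Benedek.
Florian's share ($9,000) passes entirely to Ursula.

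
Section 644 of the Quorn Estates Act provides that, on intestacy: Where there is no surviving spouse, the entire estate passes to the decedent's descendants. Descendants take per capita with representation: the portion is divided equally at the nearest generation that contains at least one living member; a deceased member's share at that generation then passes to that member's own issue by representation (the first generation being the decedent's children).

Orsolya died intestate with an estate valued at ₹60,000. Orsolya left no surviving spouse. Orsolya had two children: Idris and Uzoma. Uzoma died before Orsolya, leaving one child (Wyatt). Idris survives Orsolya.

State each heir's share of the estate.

The entire ₹60,000 passes to the descendants.
That amount (₹60,000) is divided into 2 shares of ₹30,000: Idris takes ₹30,000; Uzoma's ₹30,000 share passes to Uzoma's issue.
Uzoma's share (₹30,000) passes entirely to Wyatt.

Idris: ₹30,000; Wyatt: ₹30,000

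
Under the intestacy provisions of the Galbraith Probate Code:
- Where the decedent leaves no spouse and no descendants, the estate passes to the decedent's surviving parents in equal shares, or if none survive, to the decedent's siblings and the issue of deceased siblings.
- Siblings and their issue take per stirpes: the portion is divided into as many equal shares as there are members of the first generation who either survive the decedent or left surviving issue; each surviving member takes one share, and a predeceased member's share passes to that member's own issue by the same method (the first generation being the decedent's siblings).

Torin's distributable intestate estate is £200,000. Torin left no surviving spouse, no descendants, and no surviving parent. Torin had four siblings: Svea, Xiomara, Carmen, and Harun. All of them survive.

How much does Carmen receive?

The entire £200,000 passes to the siblings and their issue.
That amount (£200,000) is divided into 4 shares of £50,000: Svea, Xiomara, Carmen, and Harun each take £50,000.

Carmen receives £50,000.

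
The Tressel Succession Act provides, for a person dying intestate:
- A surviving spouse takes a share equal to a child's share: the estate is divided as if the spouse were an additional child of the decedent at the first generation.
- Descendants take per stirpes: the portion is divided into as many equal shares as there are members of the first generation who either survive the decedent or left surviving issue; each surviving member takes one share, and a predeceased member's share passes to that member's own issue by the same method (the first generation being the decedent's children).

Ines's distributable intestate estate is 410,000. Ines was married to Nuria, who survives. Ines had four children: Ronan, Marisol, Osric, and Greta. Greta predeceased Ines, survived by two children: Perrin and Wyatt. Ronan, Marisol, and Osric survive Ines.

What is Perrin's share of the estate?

Perrin receives 41,000.

The spouse counts as an additional share at the children's level, so there are 5 primary shares of 82,000. Nuria takes one such share (82,000).
The children's combined portion (328,000) is divided into 4 shares of 82,000: Ronan, Marisol, and Osric each take 82,000; Greta's 82,000 share passes to Greta's issue.
Greta's share (82,000) is divided into 2 shares of 41,000: Perrin and Wyatt each take 41,000.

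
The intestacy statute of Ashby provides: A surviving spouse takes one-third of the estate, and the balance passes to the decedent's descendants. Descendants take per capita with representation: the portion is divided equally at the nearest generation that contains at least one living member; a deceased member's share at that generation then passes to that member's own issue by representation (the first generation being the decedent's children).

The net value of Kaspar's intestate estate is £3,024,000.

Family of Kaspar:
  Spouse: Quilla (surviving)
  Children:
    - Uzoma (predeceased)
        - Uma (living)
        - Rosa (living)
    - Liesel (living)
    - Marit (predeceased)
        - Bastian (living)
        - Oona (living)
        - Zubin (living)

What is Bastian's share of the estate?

Bastian receives £224,000.

Quilla takes one-third of £3,024,000 = £1,008,000. The remaining £2,016,000 passes to the descendants.
The descendants' portion (£2,016,000) is divided into 3 shares of £672,000: Liesel takes £672,000; Uzoma's £672,000 share passes to Uzoma's issue; Marit's £672,000 share passes to Marit's issue.
Uzoma's share (£672,000) is divided into 2 shares of £336,000: Uma and Rosa each take £336,000.
Marit's share (£672,000) is divided into 3 shares of £224,000: Bastian, Oona, and Zubin each take £224,000.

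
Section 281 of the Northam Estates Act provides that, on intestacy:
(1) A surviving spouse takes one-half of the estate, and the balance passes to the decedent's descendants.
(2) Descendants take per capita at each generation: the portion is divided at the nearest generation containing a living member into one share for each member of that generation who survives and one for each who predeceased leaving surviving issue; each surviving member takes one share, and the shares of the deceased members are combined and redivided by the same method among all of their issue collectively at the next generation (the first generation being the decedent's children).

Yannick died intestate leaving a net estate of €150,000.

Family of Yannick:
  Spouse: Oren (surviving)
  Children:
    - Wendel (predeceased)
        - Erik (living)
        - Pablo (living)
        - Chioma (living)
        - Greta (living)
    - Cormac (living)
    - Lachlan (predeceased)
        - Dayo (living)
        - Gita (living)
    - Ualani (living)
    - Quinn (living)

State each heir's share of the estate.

Oren takes one-half of €150,000 = €75,000. The remaining €75,000 passes to the descendants.
The descendants' portion (€75,000) is divided at the children's generation into 5 shares of €15,000. Cormac, Ualani, and Quinn each take €15,000. The 2 shares of the deceased (Wendel and Lachlan) are combined into a pool of €30,000.
That pool (€30,000) is divided at the grandchildren's generation equally among Erik, Pablo, Chioma, Greta, Dayo, and Gita: €5,000 each.

Oren: €75,000; Erik: €5,000; Pablo: €5,000; Chioma: €5,000; Greta: €5,000; Cormac: €15,000; Dayo: €5,000; Gita: €5,000; Ualani: €15,000; Quinn: €15,000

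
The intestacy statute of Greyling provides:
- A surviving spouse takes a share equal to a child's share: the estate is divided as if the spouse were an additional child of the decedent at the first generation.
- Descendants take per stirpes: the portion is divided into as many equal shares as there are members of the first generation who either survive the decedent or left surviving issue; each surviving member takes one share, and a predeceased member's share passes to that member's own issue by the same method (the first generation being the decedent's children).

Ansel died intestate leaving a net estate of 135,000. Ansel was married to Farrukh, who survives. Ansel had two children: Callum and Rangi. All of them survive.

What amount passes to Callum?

The spouse counts as an additional share at the children's level, so there are 3 primary shares of 45,000. Farrukh takes one such share (45,000).
The children's combined portion (90,000) is divided into 2 shares of 45,000: Callum and Rangi each take 45,000.

Callum receives 45,000.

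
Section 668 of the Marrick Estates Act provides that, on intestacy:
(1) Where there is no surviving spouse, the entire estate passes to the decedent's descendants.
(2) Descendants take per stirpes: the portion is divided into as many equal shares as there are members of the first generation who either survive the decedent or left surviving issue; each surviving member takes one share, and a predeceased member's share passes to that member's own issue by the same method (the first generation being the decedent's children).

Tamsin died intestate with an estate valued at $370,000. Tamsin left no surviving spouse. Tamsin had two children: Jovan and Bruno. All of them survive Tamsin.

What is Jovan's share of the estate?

Jovan receives $185,000.

The entire $370,000 passes to the descendants.
That amount ($370,000) is divided into 2 shares of $185,000: Jovan and Bruno each take $185,000.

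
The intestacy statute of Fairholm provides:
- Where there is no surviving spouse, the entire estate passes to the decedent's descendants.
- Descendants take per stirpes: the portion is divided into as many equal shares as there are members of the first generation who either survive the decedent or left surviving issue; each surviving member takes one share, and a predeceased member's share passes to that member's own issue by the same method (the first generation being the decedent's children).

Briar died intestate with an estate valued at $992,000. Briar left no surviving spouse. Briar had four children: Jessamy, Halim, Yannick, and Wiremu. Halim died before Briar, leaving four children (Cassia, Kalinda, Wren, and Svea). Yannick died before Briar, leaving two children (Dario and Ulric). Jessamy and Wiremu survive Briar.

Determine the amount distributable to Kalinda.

The entire $992,000 passes to the descendants.
That amount ($992,000) is divided into 4 shares of $248,000: Jessamy and Wiremu each take $248,000; Halim's $248,000 share passes to Halim's issue; Yannick's $248,000 share passes to Yannick's issue.
Halim's share ($248,000) is divided into 4 shares of $62,000: Cassia, Kalinda, Wren, and Svea each take $62,000.
Yannick's share ($248,000) is divided into 2 shares of $124,000: Dario and Ulric each take $124,000.

Kalinda receives $62,000.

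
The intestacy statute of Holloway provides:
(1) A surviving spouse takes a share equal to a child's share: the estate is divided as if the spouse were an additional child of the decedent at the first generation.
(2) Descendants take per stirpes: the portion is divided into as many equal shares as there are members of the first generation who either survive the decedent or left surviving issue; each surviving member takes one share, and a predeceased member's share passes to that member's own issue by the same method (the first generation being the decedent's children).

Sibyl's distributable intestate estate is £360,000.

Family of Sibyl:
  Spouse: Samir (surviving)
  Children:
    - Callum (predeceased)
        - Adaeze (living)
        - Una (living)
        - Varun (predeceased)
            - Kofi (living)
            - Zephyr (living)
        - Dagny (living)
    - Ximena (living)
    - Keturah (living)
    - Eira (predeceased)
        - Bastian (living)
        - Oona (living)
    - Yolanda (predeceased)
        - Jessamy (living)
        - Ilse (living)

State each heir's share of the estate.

The spouse counts as an additional share at the children's level, so there are 6 primary shares of £60,000. Samir takes one such share (£60,000).
The children's combined portion (£300,000) is divided into 5 shares of £60,000: Ximena and Keturah each take £60,000; Callum's £60,000 share passes to Callum's issue; Eira's £60,000 share passes to Eira's issue; Yolanda's £60,000 share passes to Yolanda's issue.
Callum's share (£60,000) is divided into 4 shares of £15,000: Adaeze, Una, and Dagny each take £15,000; Varun's £15,000 share passes to Varun's issue.
Varun's share (£15,000) is divided into 2 shares of £7,500: Kofi and Zephyr each take £7,500.
Eira's share (£60,000) is divided into 2 shares of £30,000: Bastian and Oona each take £30,000.
Yolanda's share (£60,000) is divided into 2 shares of £30,000: Jessamy and Ilse each take £30,000.

Samir: £60,000; Adaeze: £15,000; Una: £15,000; Kofi: £7,500; Zephyr: £7,500; Dagny: £15,000; Ximena: £60,000; Keturah: £60,000; Bastian: £30,000; Oona: £30,000; Jessamy: £30,000; Ilse: £30,000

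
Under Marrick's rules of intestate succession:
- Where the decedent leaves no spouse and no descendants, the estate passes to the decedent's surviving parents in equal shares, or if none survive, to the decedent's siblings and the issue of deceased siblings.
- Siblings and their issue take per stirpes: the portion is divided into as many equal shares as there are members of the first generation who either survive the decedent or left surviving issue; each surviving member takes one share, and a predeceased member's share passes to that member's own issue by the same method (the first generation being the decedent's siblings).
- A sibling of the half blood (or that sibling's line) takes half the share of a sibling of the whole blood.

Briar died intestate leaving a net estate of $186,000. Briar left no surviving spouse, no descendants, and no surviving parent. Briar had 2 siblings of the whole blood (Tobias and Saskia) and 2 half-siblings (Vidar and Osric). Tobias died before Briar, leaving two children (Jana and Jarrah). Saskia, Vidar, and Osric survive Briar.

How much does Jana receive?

Jana receives $31,000.

The entire $186,000 passes to the siblings and their issue.
Counting each half-blood sibling's line as half a unit, there are 3 units in $186,000, so one unit is $62,000. Whole-blood lines (Tobias and Saskia) take $62,000 each; half-blood lines (Vidar and Osric) take $31,000 each.
Tobias's share ($62,000) is divided into 2 shares of $31,000: Jana and Jarrah each take $31,000.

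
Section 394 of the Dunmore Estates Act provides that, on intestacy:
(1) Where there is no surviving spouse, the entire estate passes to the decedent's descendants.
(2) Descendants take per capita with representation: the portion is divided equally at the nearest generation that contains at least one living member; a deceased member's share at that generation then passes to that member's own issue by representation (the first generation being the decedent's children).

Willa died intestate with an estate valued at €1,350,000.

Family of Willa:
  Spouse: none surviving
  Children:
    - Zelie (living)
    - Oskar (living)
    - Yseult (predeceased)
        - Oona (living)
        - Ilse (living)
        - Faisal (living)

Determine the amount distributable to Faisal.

The entire €1,350,000 passes to the descendants.
That amount (€1,350,000) is divided into 3 shares of €450,000: Zelie and Oskar each take €450,000; Yseult's €450,000 share passes to Yseult's issue.
Yseult's share (€450,000) is divided into 3 shares of €150,000: Oona, Ilse, and Faisal each take €150,000.

Faisal receives €150,000.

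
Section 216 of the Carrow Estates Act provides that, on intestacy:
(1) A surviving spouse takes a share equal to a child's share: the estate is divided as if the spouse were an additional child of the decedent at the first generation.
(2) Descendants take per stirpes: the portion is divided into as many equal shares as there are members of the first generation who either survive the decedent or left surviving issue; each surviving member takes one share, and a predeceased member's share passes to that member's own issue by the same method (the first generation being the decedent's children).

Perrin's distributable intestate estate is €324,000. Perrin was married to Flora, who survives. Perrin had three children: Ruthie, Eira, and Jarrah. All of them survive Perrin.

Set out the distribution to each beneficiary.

The spouse counts as an additional share at the children's level, so there are 4 primary shares of €81,000. Flora takes one such share (€81,000).
The children's combined portion (€243,000) is divided into 3 shares of €81,000: Ruthie, Eira, and Jarrah each take €81,000.

Flora: €81,000; Ruthie: €81,000; Eira: €81,000; Jarrah: €81,000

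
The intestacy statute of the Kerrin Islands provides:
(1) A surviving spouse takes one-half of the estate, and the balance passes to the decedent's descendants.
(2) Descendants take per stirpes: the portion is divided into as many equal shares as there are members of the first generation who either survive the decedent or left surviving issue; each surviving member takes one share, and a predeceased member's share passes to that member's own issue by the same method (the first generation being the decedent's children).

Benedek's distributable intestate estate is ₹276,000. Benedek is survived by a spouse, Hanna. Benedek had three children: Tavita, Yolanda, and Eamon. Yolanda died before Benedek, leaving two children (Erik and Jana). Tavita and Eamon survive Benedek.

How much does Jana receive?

Hanna takes one-half of ₹276,000 = ₹138,000. The remaining ₹138,000 passes to the descendants.
The descendants' portion (₹138,000) is divided into 3 shares of ₹46,000: Tavita and Eamon each take ₹46,000; Yolanda's ₹46,000 share passes to Yolanda's issue.
Yolanda's share (₹46,000) is divided into 2 shares of ₹23,000: Erik and Jana each take ₹23,000.

Jana receives ₹23,000.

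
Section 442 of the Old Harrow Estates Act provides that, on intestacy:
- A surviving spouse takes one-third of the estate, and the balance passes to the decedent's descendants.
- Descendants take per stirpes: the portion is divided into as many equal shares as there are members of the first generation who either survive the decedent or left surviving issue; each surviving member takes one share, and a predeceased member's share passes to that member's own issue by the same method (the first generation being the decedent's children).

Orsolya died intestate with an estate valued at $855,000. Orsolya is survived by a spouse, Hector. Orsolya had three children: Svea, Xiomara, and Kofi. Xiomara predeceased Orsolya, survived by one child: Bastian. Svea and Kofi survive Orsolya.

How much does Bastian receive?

Hector takes one-third of $855,000 = $285,000. The remaining $570,000 passes to the descendants.
The descendants' portion ($570,000) is divided into 3 shares of $190,000: Svea and Kofi each take $190,000; Xiomara's $190,000 share passes to Xiomara's issue.
Xiomara's share ($190,000) passes entirely to Bastian.

Bastian receives $190,000.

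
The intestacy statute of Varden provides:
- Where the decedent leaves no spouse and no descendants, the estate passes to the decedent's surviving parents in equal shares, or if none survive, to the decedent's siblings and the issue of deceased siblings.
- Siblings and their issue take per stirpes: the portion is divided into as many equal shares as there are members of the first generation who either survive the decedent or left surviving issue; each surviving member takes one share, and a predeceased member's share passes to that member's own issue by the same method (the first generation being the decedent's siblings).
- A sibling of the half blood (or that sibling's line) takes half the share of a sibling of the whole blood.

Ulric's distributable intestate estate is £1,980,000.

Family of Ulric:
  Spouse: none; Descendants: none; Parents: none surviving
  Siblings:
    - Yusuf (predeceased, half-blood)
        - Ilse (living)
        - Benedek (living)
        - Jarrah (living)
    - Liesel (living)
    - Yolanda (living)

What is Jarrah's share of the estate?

Jarrah receives £132,000.

The entire £1,980,000 passes to the siblings and their issue.
Counting each half-blood sibling's line as half a unit, there are 5/2 units in £1,980,000, so one unit is £792,000. Whole-blood lines (Liesel and Yolanda) take £792,000 each; half-blood lines (Yusuf) take £396,000 each.
Yusuf's share (£396,000) is divided into 3 shares of £132,000: Ilse, Benedek, and Jarrah each take £132,000.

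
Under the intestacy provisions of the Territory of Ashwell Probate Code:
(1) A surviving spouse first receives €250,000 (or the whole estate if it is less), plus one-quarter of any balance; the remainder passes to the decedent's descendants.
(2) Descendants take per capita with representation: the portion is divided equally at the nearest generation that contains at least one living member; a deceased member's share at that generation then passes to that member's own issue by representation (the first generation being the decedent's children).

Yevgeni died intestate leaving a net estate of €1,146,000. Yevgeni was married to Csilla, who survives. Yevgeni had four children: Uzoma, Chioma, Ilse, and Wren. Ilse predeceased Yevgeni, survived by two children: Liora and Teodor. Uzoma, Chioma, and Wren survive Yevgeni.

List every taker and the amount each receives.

Csilla: €474,000; Uzoma: €168,000; Chioma: €168,000; Liora: €84,000; Teodor: €84,000; Wren: €168,000

Csilla first takes €250,000, leaving a balance of €896,000. Csilla then takes one-quarter of the balance (€224,000), for a total of €474,000. The remaining €672,000 passes to the descendants.
The descendants' portion (€672,000) is divided into 4 shares of €168,000: Uzoma, Chioma, and Wren each take €168,000; Ilse's €168,000 share passes to Ilse's issue.
Ilse's share (€168,000) is divided into 2 shares of €84,000: Liora and Teodor each take €84,000.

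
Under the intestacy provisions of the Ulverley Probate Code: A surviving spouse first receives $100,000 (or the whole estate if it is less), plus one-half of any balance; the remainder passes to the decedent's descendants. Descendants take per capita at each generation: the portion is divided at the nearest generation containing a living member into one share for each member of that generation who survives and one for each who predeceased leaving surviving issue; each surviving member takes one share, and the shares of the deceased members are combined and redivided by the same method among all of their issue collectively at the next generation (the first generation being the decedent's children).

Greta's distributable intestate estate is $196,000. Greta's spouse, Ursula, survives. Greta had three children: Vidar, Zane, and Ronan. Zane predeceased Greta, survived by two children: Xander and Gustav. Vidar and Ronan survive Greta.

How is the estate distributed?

Ursula: $148,000; Vidar: $16,000; Xander: $8,000; Gustav: $8,000; Ronan: $16,000

Ursula first takes $100,000, leaving a balance of $96,000. Ursula then takes one-half of the balance ($48,000), for a total of $148,000. The remaining $48,000 passes to the descendants.
The descendants' portion ($48,000) is divided at the children's generation into 3 shares of $16,000. Vidar and Ronan each take $16,000. The remaining share for the deceased Zane ($16,000) is carried to the next generation.
That pool ($16,000) is divided at the grandchildren's generation equally among Xander and Gustav: $8,000 each.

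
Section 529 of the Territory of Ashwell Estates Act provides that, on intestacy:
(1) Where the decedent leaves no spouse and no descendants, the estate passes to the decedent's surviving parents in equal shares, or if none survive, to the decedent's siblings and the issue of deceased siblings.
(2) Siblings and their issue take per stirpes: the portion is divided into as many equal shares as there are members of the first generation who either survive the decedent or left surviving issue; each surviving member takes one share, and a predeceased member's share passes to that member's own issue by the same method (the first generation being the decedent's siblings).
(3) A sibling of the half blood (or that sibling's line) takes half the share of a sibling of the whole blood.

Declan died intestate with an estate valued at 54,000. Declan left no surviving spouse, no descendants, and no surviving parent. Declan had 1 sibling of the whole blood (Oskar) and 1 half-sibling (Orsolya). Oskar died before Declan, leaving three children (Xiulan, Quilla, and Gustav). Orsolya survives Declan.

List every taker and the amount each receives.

Orsolya: 18,000; Xiulan: 12,000; Quilla: 12,000; Gustav: 12,000

The entire 54,000 passes to the siblings and their issue.
Counting each half-blood sibling's line as half a unit, there are 3/2 units in 54,000, so one unit is 36,000. Whole-blood lines (Oskar) take 36,000 each; half-blood lines (Orsolya) take 18,000 each.
Oskar's share (36,000) is divided into 3 shares of 12,000: Xiulan, Quilla, and Gustav each take 12,000.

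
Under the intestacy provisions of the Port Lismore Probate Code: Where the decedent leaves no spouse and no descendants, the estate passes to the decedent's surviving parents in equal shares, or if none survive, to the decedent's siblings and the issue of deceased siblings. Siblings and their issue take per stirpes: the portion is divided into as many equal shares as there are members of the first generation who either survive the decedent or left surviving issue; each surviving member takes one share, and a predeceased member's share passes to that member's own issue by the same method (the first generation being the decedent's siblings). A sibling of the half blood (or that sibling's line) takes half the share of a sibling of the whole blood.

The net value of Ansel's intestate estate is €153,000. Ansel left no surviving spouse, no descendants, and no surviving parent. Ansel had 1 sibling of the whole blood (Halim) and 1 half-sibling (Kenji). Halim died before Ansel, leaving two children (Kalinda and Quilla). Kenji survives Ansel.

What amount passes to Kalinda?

The entire €153,000 passes to the siblings and their issue.
Counting each half-blood sibling's line as half a unit, there are 3/2 units in €153,000, so one unit is €102,000. Whole-blood lines (Halim) take €102,000 each; half-blood lines (Kenji) take €51,000 each.
Halim's share (€102,000) is divided into 2 shares of €51,000: Kalinda and Quilla each take €51,000.

Kalinda receives €51,000.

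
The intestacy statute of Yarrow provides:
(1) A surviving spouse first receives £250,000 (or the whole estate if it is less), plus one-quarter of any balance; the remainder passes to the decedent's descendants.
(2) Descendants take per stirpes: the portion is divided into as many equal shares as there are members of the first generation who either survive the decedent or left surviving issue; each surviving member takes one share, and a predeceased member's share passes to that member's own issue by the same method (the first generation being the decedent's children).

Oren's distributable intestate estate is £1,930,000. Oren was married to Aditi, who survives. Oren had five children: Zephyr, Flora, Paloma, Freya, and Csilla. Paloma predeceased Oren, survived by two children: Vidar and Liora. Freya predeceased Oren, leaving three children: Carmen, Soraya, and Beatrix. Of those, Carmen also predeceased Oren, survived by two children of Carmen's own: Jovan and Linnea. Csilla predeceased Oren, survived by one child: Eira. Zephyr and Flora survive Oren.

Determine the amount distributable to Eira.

Eira receives £252,000.

Aditi first takes £250,000, leaving a balance of £1,680,000. Aditi then takes one-quarter of the balance (£420,000), for a total of £670,000. The remaining £1,260,000 passes to the descendants.
The descendants' portion (£1,260,000) is divided into 5 shares of £252,000: Zephyr and Flora each take £252,000; Paloma's £252,000 share passes to Paloma's issue; Freya's £252,000 share passes to Freya's issue; Csilla's £252,000 share passes to Csilla's issue.
Paloma's share (£252,000) is divided into 2 shares of £126,000: Vidar and Liora each take £126,000.
Freya's share (£252,000) is divided into 3 shares of £84,000: Soraya and Beatrix each take £84,000; Carmen's £84,000 share passes to Carmen's issue.
Carmen's share (£84,000) is divided into 2 shares of £42,000: Jovan and Linnea each take £42,000.
Csilla's share (£252,000) passes entirely to Eira.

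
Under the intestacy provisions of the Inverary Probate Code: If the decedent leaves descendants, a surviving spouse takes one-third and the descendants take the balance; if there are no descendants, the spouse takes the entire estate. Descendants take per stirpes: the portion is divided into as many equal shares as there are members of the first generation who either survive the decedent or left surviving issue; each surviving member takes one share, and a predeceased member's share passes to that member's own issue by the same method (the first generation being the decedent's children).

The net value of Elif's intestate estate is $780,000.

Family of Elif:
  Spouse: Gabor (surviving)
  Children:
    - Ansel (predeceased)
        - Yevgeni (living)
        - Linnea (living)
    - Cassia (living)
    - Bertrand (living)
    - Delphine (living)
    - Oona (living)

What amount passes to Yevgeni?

Gabor takes one-third of $780,000 = $260,000. The remaining $520,000 passes to the descendants.
The descendants' portion ($520,000) is divided into 5 shares of $104,000: Cassia, Bertrand, Delphine, and Oona each take $104,000; Ansel's $104,000 share passes to Ansel's issue.
Ansel's share ($104,000) is divided into 2 shares of $52,000: Yevgeni and Linnea each take $52,000.

Yevgeni receives $52,000.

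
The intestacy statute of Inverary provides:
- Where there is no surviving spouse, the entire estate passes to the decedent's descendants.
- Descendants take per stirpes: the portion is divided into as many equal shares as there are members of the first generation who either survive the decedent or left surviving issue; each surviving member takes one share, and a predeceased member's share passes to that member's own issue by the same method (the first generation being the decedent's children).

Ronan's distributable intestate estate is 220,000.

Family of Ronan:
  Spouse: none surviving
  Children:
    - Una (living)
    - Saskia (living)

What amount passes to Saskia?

The entire 220,000 passes to the descendants.
That amount (220,000) is divided into 2 shares of 110,000: Una and Saskia each take 110,000.

Saskia receives 110,000.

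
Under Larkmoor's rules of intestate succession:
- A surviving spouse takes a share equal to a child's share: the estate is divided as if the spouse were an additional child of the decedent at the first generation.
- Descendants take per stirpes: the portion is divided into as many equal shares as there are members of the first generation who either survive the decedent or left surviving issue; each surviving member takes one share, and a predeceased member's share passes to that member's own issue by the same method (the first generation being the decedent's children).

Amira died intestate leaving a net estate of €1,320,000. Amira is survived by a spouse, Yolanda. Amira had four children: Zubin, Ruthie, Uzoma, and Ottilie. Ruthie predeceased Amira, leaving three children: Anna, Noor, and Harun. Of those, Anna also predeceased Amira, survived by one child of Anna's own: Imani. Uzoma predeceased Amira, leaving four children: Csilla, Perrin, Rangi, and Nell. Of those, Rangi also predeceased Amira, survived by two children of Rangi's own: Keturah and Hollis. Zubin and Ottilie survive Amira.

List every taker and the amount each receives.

The spouse counts as an additional share at the children's level, so there are 5 primary shares of €264,000. Yolanda takes one such share (€264,000).
The children's combined portion (€1,056,000) is divided into 4 shares of €264,000: Zubin and Ottilie each take €264,000; Ruthie's €264,000 share passes to Ruthie's issue; Uzoma's €264,000 share passes to Uzoma's issue.
Ruthie's share (€264,000) is divided into 3 shares of €88,000: Noor and Harun each take €88,000; Anna's €88,000 share passes to Anna's issue.
Anna's share (€88,000) passes entirely to Imani.
Uzoma's share (€264,000) is divided into 4 shares of €66,000: Csilla, Perrin, and Nell each take €66,000; Rangi's €66,000 share passes to Rangi's issue.
Rangi's share (€66,000) is divided into 2 shares of €33,000: Keturah and Hollis each take €33,000.

Yolanda: €264,000; Zubin: €264,000; Imani: €88,000; Noor: €88,000; Harun: €88,000; Csilla: €66,000; Perrin: €66,000; Keturah: €33,000; Hollis: €33,000; Nell: €66,000; Ottilie: €264,000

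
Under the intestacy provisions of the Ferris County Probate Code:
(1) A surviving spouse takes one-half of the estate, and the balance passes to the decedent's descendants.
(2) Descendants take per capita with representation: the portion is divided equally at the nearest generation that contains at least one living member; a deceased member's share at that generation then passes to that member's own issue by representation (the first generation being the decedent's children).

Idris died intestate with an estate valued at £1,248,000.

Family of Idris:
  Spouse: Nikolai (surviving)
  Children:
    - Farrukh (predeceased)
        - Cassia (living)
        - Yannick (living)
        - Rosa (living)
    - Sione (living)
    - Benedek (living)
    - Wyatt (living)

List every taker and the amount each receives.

Nikolai: £624,000; Cassia: £52,000; Yannick: £52,000; Rosa: £52,000; Sione: £156,000; Benedek: £156,000; Wyatt: £156,000

Nikolai takes one-half of £1,248,000 = £624,000. The remaining £624,000 passes to the descendants.
The descendants' portion (£624,000) is divided into 4 shares of £156,000: Sione, Benedek, and Wyatt each take £156,000; Farrukh's £156,000 share passes to Farrukh's issue.
Farrukh's share (£156,000) is divided into 3 shares of £52,000: Cassia, Yannick, and Rosa each take £52,000.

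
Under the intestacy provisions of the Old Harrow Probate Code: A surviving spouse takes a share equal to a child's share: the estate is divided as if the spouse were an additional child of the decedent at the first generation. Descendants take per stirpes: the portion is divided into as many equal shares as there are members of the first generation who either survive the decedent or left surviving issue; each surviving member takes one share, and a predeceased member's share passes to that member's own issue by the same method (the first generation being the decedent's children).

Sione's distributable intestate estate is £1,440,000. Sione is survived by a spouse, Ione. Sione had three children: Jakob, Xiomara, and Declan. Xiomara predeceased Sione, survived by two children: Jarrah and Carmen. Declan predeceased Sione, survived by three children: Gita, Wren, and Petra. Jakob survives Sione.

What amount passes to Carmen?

The spouse counts as an additional share at the children's level, so there are 4 primary shares of £360,000. Ione takes one such share (£360,000).
The children's combined portion (£1,080,000) is divided into 3 shares of £360,000: Jakob takes £360,000; Xiomara's £360,000 share passes to Xiomara's issue; Declan's £360,000 share passes to Declan's issue.
Xiomara's share (£360,000) is divided into 2 shares of £180,000: Jarrah and Carmen each take £180,000.
Declan's share (£360,000) is divided into 3 shares of £120,000: Gita, Wren, and Petra each take £120,000.

Carmen receives £180,000.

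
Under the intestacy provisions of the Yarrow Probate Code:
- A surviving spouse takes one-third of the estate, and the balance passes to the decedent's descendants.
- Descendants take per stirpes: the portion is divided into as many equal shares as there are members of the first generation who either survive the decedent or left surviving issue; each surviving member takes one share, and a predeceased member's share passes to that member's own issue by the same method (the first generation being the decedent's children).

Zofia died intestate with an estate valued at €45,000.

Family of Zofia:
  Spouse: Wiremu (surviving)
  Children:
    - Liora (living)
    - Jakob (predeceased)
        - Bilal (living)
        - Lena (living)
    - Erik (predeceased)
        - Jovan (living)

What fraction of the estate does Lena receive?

Wiremu takes one-third of €45,000 = €15,000. The remaining €30,000 passes to the descendants.
The descendants' portion (€30,000) is divided into 3 shares of €10,000: Liora takes €10,000; Jakob's €10,000 share passes to Jakob's issue; Erik's €10,000 share passes to Erik's issue.
Jakob's share (€10,000) is divided into 2 shares of €5,000: Bilal and Lena each take €5,000.
Erik's share (€10,000) passes entirely to Jovan.

Lena receives 1/9 of the estate.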